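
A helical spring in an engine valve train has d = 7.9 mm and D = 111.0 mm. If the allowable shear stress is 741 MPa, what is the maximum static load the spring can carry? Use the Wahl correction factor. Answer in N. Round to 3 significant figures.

C = D/d = 111.0/7.9 = 14.0506
K_W = (4C−1)/(4C−4) + 0.615/C = 55.203/52.203 + 0.0438 = 1.1012
τ_max = K·8FD/(πd³) → F_max = τ_allow·πd³/(8DK)
F_max = 741·π·7.9³/(8·111.0·1.1012) = 1.1478e+06/977.9 = 1173.7 N

1170 N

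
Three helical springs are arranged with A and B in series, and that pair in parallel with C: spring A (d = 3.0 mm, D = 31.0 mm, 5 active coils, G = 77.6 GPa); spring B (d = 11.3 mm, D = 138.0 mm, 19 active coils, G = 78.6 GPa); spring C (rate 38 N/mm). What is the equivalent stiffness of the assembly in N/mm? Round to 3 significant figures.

40.0 N/mm

k_A = Gd⁴/(8D³N_a) = (77.6×10³)(3.0⁴)/(8·31.0³·5) = 5.2747 N/mm
k_B = Gd⁴/(8D³N_a) = (78.6×10³)(11.3⁴)/(8·138.0³·19) = 3.2082 N/mm
Springs A,B series: k_AB = 1/(1/5.2747+1/3.2082) = 1.9949 N/mm; parallel with C: k_eq = 1.9949+38 = 39.995 N/mm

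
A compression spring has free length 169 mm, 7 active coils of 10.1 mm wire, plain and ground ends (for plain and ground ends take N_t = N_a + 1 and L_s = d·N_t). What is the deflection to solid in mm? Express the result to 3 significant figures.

88.2 mm

N_t = 8; L_s = 10.1·8 = 80.8 mm
δ_solid = L₀ − L_s = 169 − 80.8 = 88.2 mm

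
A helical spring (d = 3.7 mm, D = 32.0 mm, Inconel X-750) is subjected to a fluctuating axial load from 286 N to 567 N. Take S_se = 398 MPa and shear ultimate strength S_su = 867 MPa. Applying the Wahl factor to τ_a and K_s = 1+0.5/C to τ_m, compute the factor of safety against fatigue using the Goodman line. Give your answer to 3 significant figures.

C = D/d = 32.0/3.7 = 8.6486; K_W = (4C−1)/(4C−4)+0.615/C = 1.1692; K_s = 1+0.5/C = 1.0578
F_a = (F_max−F_min)/2 = 140.5 N; F_m = (F_max+F_min)/2 = 426.5 N
τ_a = K_W·8F_aD/(πd³) = 1.1692 × 226.03 = 264.26 MPa
τ_m = K_s·8F_mD/(πd³) = 1.0578 × 686.13 = 725.79 MPa
Goodman: 1/n_f = τ_a/S_se + τ_m/S_su = 264.26/398 + 725.79/867 = 0.66398 + 0.83713 = 1.5011
n_f = 1/1.5011 = 0.6662

0.666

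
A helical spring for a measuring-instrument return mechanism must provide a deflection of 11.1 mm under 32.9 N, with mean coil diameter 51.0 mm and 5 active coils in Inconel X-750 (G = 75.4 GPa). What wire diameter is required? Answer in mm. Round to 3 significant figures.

3.80 mm

Required rate k = F/δ = 32.9/11.1 = 2.964 N/mm
d = (8D³N_a·k / G)^(1/4) = (8·51.0³·5·2.964 / (75.4×10³))^0.25
  = (208.58)^0.25 = 3.8003 mm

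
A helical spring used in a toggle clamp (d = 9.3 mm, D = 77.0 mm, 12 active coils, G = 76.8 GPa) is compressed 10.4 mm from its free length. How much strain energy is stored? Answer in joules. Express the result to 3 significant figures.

k = Gd⁴/(8D³N_a) = (76.8×10³)(9.3⁴)/(8·77.0³·12) = 13.108 N/mm
U = ½kδ² = 0.5 × 13.108 × 10.4² = 708.9 N·mm = 0.7089 J

0.709 J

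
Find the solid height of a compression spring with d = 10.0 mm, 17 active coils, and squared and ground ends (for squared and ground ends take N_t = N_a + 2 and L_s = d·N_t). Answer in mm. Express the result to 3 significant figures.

squared and ground ends: N_t = N_a + 2 = 17 + 2 = 19
L_s = d·N_t = 10.0 × 19 = 190 mm

190 mm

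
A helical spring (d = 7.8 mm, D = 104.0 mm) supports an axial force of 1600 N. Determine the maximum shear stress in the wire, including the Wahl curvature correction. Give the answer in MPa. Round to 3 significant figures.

Spring index C = D/d = 104.0/7.8 = 13.3333
K_W = (4C−1)/(4C−4) + 0.615/C = 52.333/49.333 + 0.0461 = 1.1069
τ₀ = 8FD/(πd³) = 8·1600·104.0/(π·7.8³) = 1.3312e+06/1490.8 = 892.91 MPa
τ_max = K·τ₀ = 1.1069 × 892.91 = 988.4 MPa

988 MPa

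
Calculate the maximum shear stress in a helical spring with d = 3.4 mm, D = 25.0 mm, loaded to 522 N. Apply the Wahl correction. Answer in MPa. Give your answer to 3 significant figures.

1020 MPa

Spring index C = D/d = 25.0/3.4 = 7.3529
K_W = (4C−1)/(4C−4) + 0.615/C = 28.412/25.412 + 0.0836 = 1.2017
τ₀ = 8FD/(πd³) = 8·522·25.0/(π·3.4³) = 104400/123.48 = 845.5 MPa
τ_max = K·τ₀ = 1.2017 × 845.5 = 1016 MPa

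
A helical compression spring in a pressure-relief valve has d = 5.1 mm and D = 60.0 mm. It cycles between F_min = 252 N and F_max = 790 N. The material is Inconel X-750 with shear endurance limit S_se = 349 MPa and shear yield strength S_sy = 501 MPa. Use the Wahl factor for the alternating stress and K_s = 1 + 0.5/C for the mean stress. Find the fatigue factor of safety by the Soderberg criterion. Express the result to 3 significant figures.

0.445

C = D/d = 60.0/5.1 = 11.7647; K_W = (4C−1)/(4C−4)+0.615/C = 1.1219; K_s = 1+0.5/C = 1.0425
F_a = (F_max−F_min)/2 = 269 N; F_m = (F_max+F_min)/2 = 521 N
τ_a = K_W·8F_aD/(πd³) = 1.1219 × 309.84 = 347.62 MPa
τ_m = K_s·8F_mD/(πd³) = 1.0425 × 600.09 = 625.6 MPa
Soderberg: 1/n_f = τ_a/S_se + τ_m/S_sy = 347.62/349 + 625.6/501 = 0.99605 + 1.24870 = 2.2447
n_f = 1/2.2447 = 0.4455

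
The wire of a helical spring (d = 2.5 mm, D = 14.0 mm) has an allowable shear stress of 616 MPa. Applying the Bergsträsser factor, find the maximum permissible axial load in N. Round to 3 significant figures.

215 N

C = D/d = 14.0/2.5 = 5.6000
K_B = (4C+2)/(4C−3) = 24.400/19.400 = 1.2577
τ_max = K·8FD/(πd³) → F_max = τ_allow·πd³/(8DK)
F_max = 616·π·2.5³/(8·14.0·1.2577) = 30238/140.87 = 214.66 N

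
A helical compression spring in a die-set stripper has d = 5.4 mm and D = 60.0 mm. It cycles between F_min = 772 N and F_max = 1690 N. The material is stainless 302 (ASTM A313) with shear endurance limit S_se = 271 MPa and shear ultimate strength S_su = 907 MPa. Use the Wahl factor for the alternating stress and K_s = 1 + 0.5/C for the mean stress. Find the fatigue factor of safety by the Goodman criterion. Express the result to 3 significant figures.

C = D/d = 60.0/5.4 = 11.1111; K_W = (4C−1)/(4C−4)+0.615/C = 1.1295; K_s = 1+0.5/C = 1.0450
F_a = (F_max−F_min)/2 = 459 N; F_m = (F_max+F_min)/2 = 1231 N
τ_a = K_W·8F_aD/(πd³) = 1.1295 × 445.37 = 503.06 MPa
τ_m = K_s·8F_mD/(πd³) = 1.0450 × 1194.5 = 1248.2 MPa
Goodman: 1/n_f = τ_a/S_se + τ_m/S_su = 503.06/271 + 1248.2/907 = 1.85631 + 1.37619 = 3.2325
n_f = 1/3.2325 = 0.3094

0.309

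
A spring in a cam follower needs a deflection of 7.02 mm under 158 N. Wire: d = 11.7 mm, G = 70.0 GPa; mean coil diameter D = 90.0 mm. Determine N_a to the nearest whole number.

Required rate k = F/δ = 158/7.02 = 22.507 N/mm
N_a = Gd⁴/(8D³k) = (70.0×10³ × 11.7⁴)/(8 × 90.0³ × 22.507)
    = 1.31172e+09 / 1.31262e+08 = 9.993 → 10 coils

10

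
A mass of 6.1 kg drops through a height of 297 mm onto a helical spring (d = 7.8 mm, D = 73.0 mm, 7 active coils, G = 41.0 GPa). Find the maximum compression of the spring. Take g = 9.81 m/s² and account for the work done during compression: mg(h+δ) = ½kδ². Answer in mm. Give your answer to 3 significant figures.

k = Gd⁴/(8D³N_a) = (41.0×10³)(7.8⁴)/(8·73.0³·7) = 6.9664 N/mm
W = mg = 6.1 × 9.81 = 59.841 N
½kδ² − Wδ − Wh = 0 → δ = (W + √(W² + 2kWh))/k
δ = (59.841 + √(3580.9 + 247623))/6.9664 = (59.841 + 501.2)/6.9664 = 80.536 mm

80.5 mm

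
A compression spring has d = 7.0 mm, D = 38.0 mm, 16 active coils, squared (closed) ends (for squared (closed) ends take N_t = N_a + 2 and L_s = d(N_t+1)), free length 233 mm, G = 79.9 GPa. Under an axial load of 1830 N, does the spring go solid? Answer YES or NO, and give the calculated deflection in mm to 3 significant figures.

NO, δ = 67.0 mm

k = Gd⁴/(8D³N_a) = (79.9×10³)(7.0⁴)/(8·38.0³·16) = 27.314 N/mm
N_t = 18; L_s = 7.0·19 = 133 mm; δ_solid = L₀ − L_s = 233 − 133 = 100 mm
δ = F/k = 1830/27.314 = 67 mm
δ < δ_solid → spring does not go solid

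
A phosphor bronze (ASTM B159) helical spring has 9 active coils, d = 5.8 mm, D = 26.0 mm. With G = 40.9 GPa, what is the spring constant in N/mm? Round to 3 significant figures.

k = Gd⁴/(8D³N_a) = (40.9×10³ × 5.8⁴) / (8 × 26.0³ × 9)
  = 4.62845e+07 / 1.26547e+06 = 36.575 N/mm

36.6 N/mm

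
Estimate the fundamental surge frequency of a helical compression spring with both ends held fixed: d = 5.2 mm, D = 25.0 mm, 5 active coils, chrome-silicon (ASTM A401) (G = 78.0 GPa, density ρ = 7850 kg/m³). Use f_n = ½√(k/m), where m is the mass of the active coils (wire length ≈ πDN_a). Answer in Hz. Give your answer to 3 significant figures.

k = Gd⁴/(8D³N_a) = (78.0×10³)(5.2⁴)/(8·25.0³·5) = 91.249 N/mm = 91249 N/m
Wire length L = πDN_a = π·25.0·5 = 392.7 mm
m = ρ·(πd²/4)·L = 7850 × 21.237×10⁻⁶ m² × 0.3927 m = 0.065468 kg
f_n = ½√(k/m) = 0.5·√(91249/0.065468) = 0.5·√(1.3938e+06) = 590.3 Hz

590 Hz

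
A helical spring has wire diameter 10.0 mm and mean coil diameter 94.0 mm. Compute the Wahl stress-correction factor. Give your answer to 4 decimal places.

1.1547

C = D/d = 94.0/10.0 = 9.4000
K_W = (4C−1)/(4C−4) + 0.615/C = 36.600/33.600 + 0.0654 = 1.1547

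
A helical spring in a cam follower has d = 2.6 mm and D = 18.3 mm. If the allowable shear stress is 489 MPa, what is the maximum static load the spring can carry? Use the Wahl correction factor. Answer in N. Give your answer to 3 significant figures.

152 N

C = D/d = 18.3/2.6 = 7.0385
K_W = (4C−1)/(4C−4) + 0.615/C = 27.154/24.154 + 0.0874 = 1.2116
τ_max = K·8FD/(πd³) → F_max = τ_allow·πd³/(8DK)
F_max = 489·π·2.6³/(8·18.3·1.2116) = 27001/177.38 = 152.22 N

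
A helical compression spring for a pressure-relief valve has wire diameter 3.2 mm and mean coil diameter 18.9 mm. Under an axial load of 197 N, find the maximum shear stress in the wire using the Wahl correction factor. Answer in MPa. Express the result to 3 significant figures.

Spring index C = D/d = 18.9/3.2 = 5.9062
K_W = (4C−1)/(4C−4) + 0.615/C = 22.625/19.625 + 0.1041 = 1.2570
τ₀ = 8FD/(πd³) = 8·197·18.9/(π·3.2³) = 29786.4/102.94 = 289.35 MPa
τ_max = K·τ₀ = 1.2570 × 289.35 = 363.71 MPa

364 MPa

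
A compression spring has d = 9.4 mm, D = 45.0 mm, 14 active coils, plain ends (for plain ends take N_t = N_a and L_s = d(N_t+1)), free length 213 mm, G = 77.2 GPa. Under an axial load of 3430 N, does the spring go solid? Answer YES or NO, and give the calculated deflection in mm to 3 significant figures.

NO, δ = 58.1 mm

k = Gd⁴/(8D³N_a) = (77.2×10³)(9.4⁴)/(8·45.0³·14) = 59.057 N/mm
N_t = 14; L_s = 9.4·15 = 141 mm; δ_solid = L₀ − L_s = 213 − 141 = 72 mm
δ = F/k = 3430/59.057 = 58.079 mm
δ < δ_solid → spring does not go solid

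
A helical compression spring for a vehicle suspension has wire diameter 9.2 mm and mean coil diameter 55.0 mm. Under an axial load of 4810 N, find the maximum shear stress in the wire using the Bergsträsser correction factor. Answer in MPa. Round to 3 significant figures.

Spring index C = D/d = 55.0/9.2 = 5.9783
K_B = (4C+2)/(4C−3) = 25.913/20.913 = 1.2391
τ₀ = 8FD/(πd³) = 8·4810·55.0/(π·9.2³) = 2.1164e+06/2446.3 = 865.14 MPa
τ_max = K·τ₀ = 1.2391 × 865.14 = 1072 MPa

1070 MPa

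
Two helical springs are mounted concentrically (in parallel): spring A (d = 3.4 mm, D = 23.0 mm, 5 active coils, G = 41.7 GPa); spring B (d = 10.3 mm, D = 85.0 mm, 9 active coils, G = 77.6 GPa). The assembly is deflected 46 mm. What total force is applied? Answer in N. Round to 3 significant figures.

k_A = Gd⁴/(8D³N_a) = (41.7×10³)(3.4⁴)/(8·23.0³·5) = 11.45 N/mm
k_B = Gd⁴/(8D³N_a) = (77.6×10³)(10.3⁴)/(8·85.0³·9) = 19.752 N/mm
Parallel: k_eq = 11.45 + 19.752 = 31.203 N/mm
F = k_eq·δ = 31.203·46 = 1435.3 N

1440 N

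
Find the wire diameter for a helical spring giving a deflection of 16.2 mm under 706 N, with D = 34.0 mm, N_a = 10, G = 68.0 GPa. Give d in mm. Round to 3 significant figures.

Required rate k = F/δ = 706/16.2 = 43.58 N/mm
d = (8D³N_a·k / G)^(1/4) = (8·34.0³·10·43.58 / (68.0×10³))^0.25
  = (2015.2)^0.25 = 6.7000 mm

6.70 mm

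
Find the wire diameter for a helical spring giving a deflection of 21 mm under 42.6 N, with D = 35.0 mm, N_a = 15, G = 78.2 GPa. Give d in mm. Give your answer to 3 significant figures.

Required rate k = F/δ = 42.6/21 = 2.0286 N/mm
d = (8D³N_a·k / G)^(1/4) = (8·35.0³·15·2.0286 / (78.2×10³))^0.25
  = (133.47)^0.25 = 3.3989 mm

3.40 mm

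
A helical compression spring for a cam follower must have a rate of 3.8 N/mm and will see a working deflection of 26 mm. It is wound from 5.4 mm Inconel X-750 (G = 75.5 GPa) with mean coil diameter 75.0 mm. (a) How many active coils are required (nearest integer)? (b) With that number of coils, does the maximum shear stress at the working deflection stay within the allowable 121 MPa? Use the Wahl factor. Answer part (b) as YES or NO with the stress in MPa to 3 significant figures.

(a) 5 coils; (b) NO, τ_max = 132 MPa

N_a = Gd⁴/(8D³k) = (75.5×10³)(5.4⁴)/(8·75.0³·3.8) = 5.006 → N_a = 5
Actual rate k = Gd⁴/(8D³·5) = 3.8043 N/mm
Working load F = kδ = 3.8043·26 = 98.913 N
C = 75.0/5.4 = 13.8889; K_W = (4C−1)/(4C−4)+0.615/C = 1.1025
τ_max = K_W·8FD/(πd³) = 1.1025·119.97 = 132.26 MPa
τ_max > 121 MPa → exceeds allowable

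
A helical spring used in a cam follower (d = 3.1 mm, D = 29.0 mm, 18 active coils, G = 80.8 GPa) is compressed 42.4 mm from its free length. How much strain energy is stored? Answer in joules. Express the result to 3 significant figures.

1.91 J

k = Gd⁴/(8D³N_a) = (80.8×10³)(3.1⁴)/(8·29.0³·18) = 2.1247 N/mm
U = ½kδ² = 0.5 × 2.1247 × 42.4² = 1909.9 N·mm = 1.9099 J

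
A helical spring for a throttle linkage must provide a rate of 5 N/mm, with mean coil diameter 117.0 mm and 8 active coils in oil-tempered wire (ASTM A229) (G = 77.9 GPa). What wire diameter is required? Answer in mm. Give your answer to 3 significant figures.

9.01 mm

d = (8D³N_a·k / G)^(1/4) = (8·117.0³·8·5 / (77.9×10³))^0.25
  = (6579.2)^0.25 = 9.0062 mm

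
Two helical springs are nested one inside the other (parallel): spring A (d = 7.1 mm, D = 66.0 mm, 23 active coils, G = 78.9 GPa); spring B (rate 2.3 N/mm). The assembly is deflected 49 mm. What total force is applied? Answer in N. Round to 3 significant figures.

k_A = Gd⁴/(8D³N_a) = (78.9×10³)(7.1⁴)/(8·66.0³·23) = 3.7902 N/mm
Parallel: k_eq = 3.7902 + 2.3 = 6.0902 N/mm
F = k_eq·δ = 6.0902·49 = 298.42 N

298 N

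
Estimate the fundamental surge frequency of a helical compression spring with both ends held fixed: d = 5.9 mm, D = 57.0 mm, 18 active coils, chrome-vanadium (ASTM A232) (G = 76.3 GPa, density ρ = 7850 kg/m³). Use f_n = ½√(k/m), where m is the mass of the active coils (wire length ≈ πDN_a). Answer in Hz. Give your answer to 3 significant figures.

35.4 Hz

k = Gd⁴/(8D³N_a) = (76.3×10³)(5.9⁴)/(8·57.0³·18) = 3.4669 N/mm = 3466.9 N/m
Wire length L = πDN_a = π·57.0·18 = 3223.3 mm
m = ρ·(πd²/4)·L = 7850 × 27.34×10⁻⁶ m² × 3.2233 m = 0.69177 kg
f_n = ½√(k/m) = 0.5·√(3466.9/0.69177) = 0.5·√(5011.7) = 35.397 Hz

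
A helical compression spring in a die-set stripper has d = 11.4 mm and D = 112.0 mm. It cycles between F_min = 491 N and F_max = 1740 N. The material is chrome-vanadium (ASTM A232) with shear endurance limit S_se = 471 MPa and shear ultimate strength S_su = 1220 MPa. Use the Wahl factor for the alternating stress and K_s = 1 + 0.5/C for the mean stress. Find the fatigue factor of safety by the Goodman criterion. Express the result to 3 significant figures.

C = D/d = 112.0/11.4 = 9.8246; K_W = (4C−1)/(4C−4)+0.615/C = 1.1476; K_s = 1+0.5/C = 1.0509
F_a = (F_max−F_min)/2 = 624.5 N; F_m = (F_max+F_min)/2 = 1115.5 N
τ_a = K_W·8F_aD/(πd³) = 1.1476 × 120.22 = 137.96 MPa
τ_m = K_s·8F_mD/(πd³) = 1.0509 × 214.74 = 225.67 MPa
Goodman: 1/n_f = τ_a/S_se + τ_m/S_su = 137.96/471 + 225.67/1220 = 0.29291 + 0.18497 = 0.47789
n_f = 1/0.47789 = 2.093

2.09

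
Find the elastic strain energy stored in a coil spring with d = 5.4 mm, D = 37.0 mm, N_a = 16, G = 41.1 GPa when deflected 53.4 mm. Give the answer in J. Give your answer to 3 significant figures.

7.69 J

k = Gd⁴/(8D³N_a) = (41.1×10³)(5.4⁴)/(8·37.0³·16) = 5.3902 N/mm
U = ½kδ² = 0.5 × 5.3902 × 53.4² = 7685.2 N·mm = 7.6852 J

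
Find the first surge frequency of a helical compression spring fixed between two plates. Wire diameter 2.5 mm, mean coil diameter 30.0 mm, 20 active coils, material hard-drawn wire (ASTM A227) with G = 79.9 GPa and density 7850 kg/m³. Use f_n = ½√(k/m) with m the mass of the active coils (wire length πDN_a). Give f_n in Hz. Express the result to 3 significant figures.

k = Gd⁴/(8D³N_a) = (79.9×10³)(2.5⁴)/(8·30.0³·20) = 0.72248 N/mm = 722.48 N/m
Wire length L = πDN_a = π·30.0·20 = 1885 mm
m = ρ·(πd²/4)·L = 7850 × 4.9087×10⁻⁶ m² × 1.885 m = 0.072634 kg
f_n = ½√(k/m) = 0.5·√(722.48/0.072634) = 0.5·√(9946.8) = 49.867 Hz

49.9 Hz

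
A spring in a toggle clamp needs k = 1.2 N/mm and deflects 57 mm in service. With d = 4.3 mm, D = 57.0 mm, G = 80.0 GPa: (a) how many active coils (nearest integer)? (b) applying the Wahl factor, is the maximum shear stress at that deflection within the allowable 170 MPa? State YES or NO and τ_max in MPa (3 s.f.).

N_a = Gd⁴/(8D³k) = (80.0×10³)(4.3⁴)/(8·57.0³·1.2) = 15.38 → N_a = 15
Actual rate k = Gd⁴/(8D³·15) = 1.2307 N/mm
Working load F = kδ = 1.2307·57 = 70.151 N
C = 57.0/4.3 = 13.2558; K_W = (4C−1)/(4C−4)+0.615/C = 1.1076
τ_max = K_W·8FD/(πd³) = 1.1076·128.07 = 141.85 MPa
τ_max ≤ 170 MPa → acceptable

(a) 15 coils; (b) YES, τ_max = 142 MPa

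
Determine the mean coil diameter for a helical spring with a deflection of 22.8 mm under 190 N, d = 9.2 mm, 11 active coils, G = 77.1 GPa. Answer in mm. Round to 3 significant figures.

91.0 mm

Required rate k = F/δ = 190/22.8 = 8.3333 N/mm
D = (Gd⁴/(8N_a·k))^(1/3) = (77.1×10³·9.2⁴/(8·11·8.3333))^(1/3)
  = (753190)^(1/3) = 90.9846 mm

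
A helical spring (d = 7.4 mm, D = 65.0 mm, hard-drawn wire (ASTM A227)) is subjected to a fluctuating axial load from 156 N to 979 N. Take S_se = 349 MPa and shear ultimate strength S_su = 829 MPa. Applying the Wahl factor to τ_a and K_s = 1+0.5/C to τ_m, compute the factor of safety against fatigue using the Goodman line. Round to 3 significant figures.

C = D/d = 65.0/7.4 = 8.7838; K_W = (4C−1)/(4C−4)+0.615/C = 1.1664; K_s = 1+0.5/C = 1.0569
F_a = (F_max−F_min)/2 = 411.5 N; F_m = (F_max+F_min)/2 = 567.5 N
τ_a = K_W·8F_aD/(πd³) = 1.1664 × 168.08 = 196.05 MPa
τ_m = K_s·8F_mD/(πd³) = 1.0569 × 231.81 = 245 MPa
Goodman: 1/n_f = τ_a/S_se + τ_m/S_su = 196.05/349 + 245/829 = 0.56174 + 0.29554 = 0.85728
n_f = 1/0.85728 = 1.166

1.17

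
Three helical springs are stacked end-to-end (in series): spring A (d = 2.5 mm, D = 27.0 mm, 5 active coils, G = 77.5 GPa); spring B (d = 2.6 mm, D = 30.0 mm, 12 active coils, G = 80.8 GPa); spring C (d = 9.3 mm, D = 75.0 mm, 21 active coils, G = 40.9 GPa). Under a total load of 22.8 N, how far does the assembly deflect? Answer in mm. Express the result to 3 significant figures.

27.2 mm

k_A = Gd⁴/(8D³N_a) = (77.5×10³)(2.5⁴)/(8·27.0³·5) = 3.8451 N/mm
k_B = Gd⁴/(8D³N_a) = (80.8×10³)(2.6⁴)/(8·30.0³·12) = 1.4245 N/mm
k_C = Gd⁴/(8D³N_a) = (40.9×10³)(9.3⁴)/(8·75.0³·21) = 4.3168 N/mm
Series: 1/k_eq = 1/3.8451 + 1/1.4245 + 1/4.3168 = 1.1937; k_eq = 0.83772 N/mm
δ = F/k_eq = 22.8/0.83772 = 27.217 mm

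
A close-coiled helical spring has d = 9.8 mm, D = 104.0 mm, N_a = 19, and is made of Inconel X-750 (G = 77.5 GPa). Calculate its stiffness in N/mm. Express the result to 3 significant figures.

4.18 N/mm

k = Gd⁴/(8D³N_a) = (77.5×10³ × 9.8⁴) / (8 × 104.0³ × 19)
  = 7.14835e+08 / 1.70979e+08 = 4.1808 N/mm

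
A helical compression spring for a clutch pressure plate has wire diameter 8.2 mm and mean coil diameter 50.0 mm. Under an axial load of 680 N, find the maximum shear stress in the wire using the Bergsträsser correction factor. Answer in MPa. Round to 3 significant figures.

194 MPa

Spring index C = D/d = 50.0/8.2 = 6.0976
K_B = (4C+2)/(4C−3) = 26.390/21.390 = 1.2338
τ₀ = 8FD/(πd³) = 8·680·50.0/(π·8.2³) = 272000/1732.2 = 157.03 MPa
τ_max = K·τ₀ = 1.2338 × 157.03 = 193.73 MPa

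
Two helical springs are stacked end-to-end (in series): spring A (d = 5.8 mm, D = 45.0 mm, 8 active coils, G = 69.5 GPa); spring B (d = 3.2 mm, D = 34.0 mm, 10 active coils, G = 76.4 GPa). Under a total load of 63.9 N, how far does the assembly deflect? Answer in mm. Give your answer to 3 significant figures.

k_A = Gd⁴/(8D³N_a) = (69.5×10³)(5.8⁴)/(8·45.0³·8) = 13.486 N/mm
k_B = Gd⁴/(8D³N_a) = (76.4×10³)(3.2⁴)/(8·34.0³·10) = 2.5478 N/mm
Series: 1/k_eq = 1/13.486 + 1/2.5478 = 0.46665; k_eq = 2.143 N/mm
δ = F/k_eq = 63.9/2.143 = 29.819 mm

29.8 mm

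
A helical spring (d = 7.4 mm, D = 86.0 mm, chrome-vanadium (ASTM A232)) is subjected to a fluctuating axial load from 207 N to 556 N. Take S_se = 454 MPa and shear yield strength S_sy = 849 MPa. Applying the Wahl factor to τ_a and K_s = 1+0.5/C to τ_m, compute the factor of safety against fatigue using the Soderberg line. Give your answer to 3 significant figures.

C = D/d = 86.0/7.4 = 11.6216; K_W = (4C−1)/(4C−4)+0.615/C = 1.1235; K_s = 1+0.5/C = 1.0430
F_a = (F_max−F_min)/2 = 174.5 N; F_m = (F_max+F_min)/2 = 381.5 N
τ_a = K_W·8F_aD/(πd³) = 1.1235 × 94.306 = 105.96 MPa
τ_m = K_s·8F_mD/(πd³) = 1.0430 × 206.18 = 215.05 MPa
Soderberg: 1/n_f = τ_a/S_se + τ_m/S_sy = 105.96/454 + 215.05/849 = 0.23338 + 0.25329 = 0.48668
n_f = 1/0.48668 = 2.055

2.05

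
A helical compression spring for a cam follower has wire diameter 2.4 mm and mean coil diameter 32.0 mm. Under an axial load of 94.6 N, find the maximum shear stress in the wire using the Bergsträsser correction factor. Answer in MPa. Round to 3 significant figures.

Spring index C = D/d = 32.0/2.4 = 13.3333
K_B = (4C+2)/(4C−3) = 55.333/50.333 = 1.0993
τ₀ = 8FD/(πd³) = 8·94.6·32.0/(π·2.4³) = 24217.6/43.429 = 557.63 MPa
τ_max = K·τ₀ = 1.0993 × 557.63 = 613.03 MPa

613 MPa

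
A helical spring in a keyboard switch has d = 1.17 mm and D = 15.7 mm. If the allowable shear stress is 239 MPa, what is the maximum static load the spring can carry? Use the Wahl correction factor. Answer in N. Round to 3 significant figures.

C = D/d = 15.7/1.17 = 13.4188
K_W = (4C−1)/(4C−4) + 0.615/C = 52.675/49.675 + 0.0458 = 1.1062
τ_max = K·8FD/(πd³) → F_max = τ_allow·πd³/(8DK)
F_max = 239·π·1.17³/(8·15.7·1.1062) = 1202.6/138.94 = 8.6551 N

8.66 N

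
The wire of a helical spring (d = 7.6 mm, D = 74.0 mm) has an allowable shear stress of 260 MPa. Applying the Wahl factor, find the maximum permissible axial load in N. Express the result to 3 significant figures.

C = D/d = 74.0/7.6 = 9.7368
K_W = (4C−1)/(4C−4) + 0.615/C = 37.947/34.947 + 0.0632 = 1.1490
τ_max = K·8FD/(πd³) → F_max = τ_allow·πd³/(8DK)
F_max = 260·π·7.6³/(8·74.0·1.1490) = 3.5856e+05/680.21 = 527.13 N

527 N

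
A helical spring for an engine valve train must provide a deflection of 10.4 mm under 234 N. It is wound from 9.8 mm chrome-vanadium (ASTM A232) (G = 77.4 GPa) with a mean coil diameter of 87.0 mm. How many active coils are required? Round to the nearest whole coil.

Required rate k = F/δ = 234/10.4 = 22.5 N/mm
N_a = Gd⁴/(8D³k) = (77.4×10³ × 9.8⁴)/(8 × 87.0³ × 22.5)
    = 7.13913e+08 / 1.18531e+08 = 6.023 → 6 coils

6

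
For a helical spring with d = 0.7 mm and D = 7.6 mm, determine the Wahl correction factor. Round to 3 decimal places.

1.133

C = D/d = 7.6/0.7 = 10.8571
K_W = (4C−1)/(4C−4) + 0.615/C = 42.429/39.429 + 0.0566 = 1.1327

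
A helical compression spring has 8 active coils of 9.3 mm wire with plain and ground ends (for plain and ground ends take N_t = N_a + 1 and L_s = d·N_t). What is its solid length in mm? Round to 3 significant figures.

plain and ground ends: N_t = N_a + 1 = 8 + 1 = 9
L_s = d·N_t = 9.3 × 9 = 83.7 mm

83.7 mm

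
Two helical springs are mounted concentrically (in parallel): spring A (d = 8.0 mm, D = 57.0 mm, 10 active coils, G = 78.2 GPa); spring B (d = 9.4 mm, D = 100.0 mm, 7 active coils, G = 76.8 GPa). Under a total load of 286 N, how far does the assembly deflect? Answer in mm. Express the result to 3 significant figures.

k_A = Gd⁴/(8D³N_a) = (78.2×10³)(8.0⁴)/(8·57.0³·10) = 21.62 N/mm
k_B = Gd⁴/(8D³N_a) = (76.8×10³)(9.4⁴)/(8·100.0³·7) = 10.707 N/mm
Parallel: k_eq = 21.62 + 10.707 = 32.327 N/mm
δ = F/k_eq = 286/32.327 = 8.847 mm

8.85 mm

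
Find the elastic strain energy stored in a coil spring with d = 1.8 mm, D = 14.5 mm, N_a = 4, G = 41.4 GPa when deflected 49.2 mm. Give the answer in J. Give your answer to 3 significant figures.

k = Gd⁴/(8D³N_a) = (41.4×10³)(1.8⁴)/(8·14.5³·4) = 4.4549 N/mm
U = ½kδ² = 0.5 × 4.4549 × 49.2² = 5391.8 N·mm = 5.3918 J

5.39 J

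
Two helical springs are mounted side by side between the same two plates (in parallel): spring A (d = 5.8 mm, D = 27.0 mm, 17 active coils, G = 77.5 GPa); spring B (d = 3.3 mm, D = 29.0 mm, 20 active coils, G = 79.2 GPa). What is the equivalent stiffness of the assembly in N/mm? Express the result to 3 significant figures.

k_A = Gd⁴/(8D³N_a) = (77.5×10³)(5.8⁴)/(8·27.0³·17) = 32.763 N/mm
k_B = Gd⁴/(8D³N_a) = (79.2×10³)(3.3⁴)/(8·29.0³·20) = 2.4069 N/mm
Parallel: k_eq = 32.763 + 2.4069 = 35.17 N/mm

35.2 N/mm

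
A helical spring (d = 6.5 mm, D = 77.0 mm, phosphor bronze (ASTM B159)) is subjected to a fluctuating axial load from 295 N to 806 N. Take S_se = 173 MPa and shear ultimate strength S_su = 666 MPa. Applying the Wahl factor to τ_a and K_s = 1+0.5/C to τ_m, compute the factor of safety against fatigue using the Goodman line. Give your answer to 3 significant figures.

0.556

C = D/d = 77.0/6.5 = 11.8462; K_W = (4C−1)/(4C−4)+0.615/C = 1.1211; K_s = 1+0.5/C = 1.0422
F_a = (F_max−F_min)/2 = 255.5 N; F_m = (F_max+F_min)/2 = 550.5 N
τ_a = K_W·8F_aD/(πd³) = 1.1211 × 182.42 = 204.51 MPa
τ_m = K_s·8F_mD/(πd³) = 1.0422 × 393.05 = 409.64 MPa
Goodman: 1/n_f = τ_a/S_se + τ_m/S_su = 204.51/173 + 409.64/666 = 1.18213 + 0.61508 = 1.7972
n_f = 1/1.7972 = 0.5564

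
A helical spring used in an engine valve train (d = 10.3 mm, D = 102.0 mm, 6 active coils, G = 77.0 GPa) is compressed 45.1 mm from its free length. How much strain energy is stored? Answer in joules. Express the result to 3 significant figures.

17.3 J

k = Gd⁴/(8D³N_a) = (77.0×10³)(10.3⁴)/(8·102.0³·6) = 17.014 N/mm
U = ½kδ² = 0.5 × 17.014 × 45.1² = 17303 N·mm = 17.303 J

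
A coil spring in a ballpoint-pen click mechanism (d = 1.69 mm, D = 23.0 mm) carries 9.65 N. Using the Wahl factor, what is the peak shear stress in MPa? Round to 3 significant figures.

Spring index C = D/d = 23.0/1.69 = 13.6095
K_W = (4C−1)/(4C−4) + 0.615/C = 53.438/50.438 + 0.0452 = 1.1047
τ₀ = 8FD/(πd³) = 8·9.65·23.0/(π·1.69³) = 1775.6/15.164 = 117.09 MPa
τ_max = K·τ₀ = 1.1047 × 117.09 = 129.35 MPa

129 MPa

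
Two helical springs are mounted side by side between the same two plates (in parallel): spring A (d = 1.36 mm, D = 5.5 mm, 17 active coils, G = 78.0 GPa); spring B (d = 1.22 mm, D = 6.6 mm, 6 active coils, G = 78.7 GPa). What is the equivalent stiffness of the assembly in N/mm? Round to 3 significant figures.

24.4 N/mm

k_A = Gd⁴/(8D³N_a) = (78.0×10³)(1.36⁴)/(8·5.5³·17) = 11.793 N/mm
k_B = Gd⁴/(8D³N_a) = (78.7×10³)(1.22⁴)/(8·6.6³·6) = 12.634 N/mm
Parallel: k_eq = 11.793 + 12.634 = 24.427 N/mm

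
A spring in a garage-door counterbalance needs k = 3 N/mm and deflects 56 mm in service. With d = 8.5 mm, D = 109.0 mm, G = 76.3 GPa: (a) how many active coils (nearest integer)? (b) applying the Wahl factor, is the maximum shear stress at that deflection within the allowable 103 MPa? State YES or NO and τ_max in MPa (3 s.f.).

(a) 13 coils; (b) YES, τ_max = 83.2 MPa

N_a = Gd⁴/(8D³k) = (76.3×10³)(8.5⁴)/(8·109.0³·3) = 12.81 → N_a = 13
Actual rate k = Gd⁴/(8D³·13) = 2.9572 N/mm
Working load F = kδ = 2.9572·56 = 165.61 N
C = 109.0/8.5 = 12.8235; K_W = (4C−1)/(4C−4)+0.615/C = 1.1114
τ_max = K_W·8FD/(πd³) = 1.1114·74.849 = 83.186 MPa
τ_max ≤ 103 MPa → acceptable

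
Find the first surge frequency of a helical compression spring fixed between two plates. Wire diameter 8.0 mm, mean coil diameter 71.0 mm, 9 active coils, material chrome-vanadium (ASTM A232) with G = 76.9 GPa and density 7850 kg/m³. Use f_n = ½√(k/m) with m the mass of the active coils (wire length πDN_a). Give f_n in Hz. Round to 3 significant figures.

k = Gd⁴/(8D³N_a) = (76.9×10³)(8.0⁴)/(8·71.0³·9) = 12.223 N/mm = 12223 N/m
Wire length L = πDN_a = π·71.0·9 = 2007.5 mm
m = ρ·(πd²/4)·L = 7850 × 50.265×10⁻⁶ m² × 2.0075 m = 0.79212 kg
f_n = ½√(k/m) = 0.5·√(12223/0.79212) = 0.5·√(15431) = 62.11 Hz

62.1 Hz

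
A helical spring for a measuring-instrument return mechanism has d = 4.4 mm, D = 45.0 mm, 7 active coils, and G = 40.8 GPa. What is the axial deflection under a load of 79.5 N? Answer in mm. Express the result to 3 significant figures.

26.5 mm

k = Gd⁴/(8D³N_a) = (40.8×10³)(4.4⁴)/(8·45.0³·7) = 2.9967 N/mm
δ = F/k = 79.5 / 2.9967 = 26.529 mm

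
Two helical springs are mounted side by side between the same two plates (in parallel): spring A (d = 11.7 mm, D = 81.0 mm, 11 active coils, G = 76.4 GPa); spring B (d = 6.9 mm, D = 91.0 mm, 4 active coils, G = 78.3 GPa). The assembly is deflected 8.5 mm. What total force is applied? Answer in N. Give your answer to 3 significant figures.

323 N

k_A = Gd⁴/(8D³N_a) = (76.4×10³)(11.7⁴)/(8·81.0³·11) = 30.613 N/mm
k_B = Gd⁴/(8D³N_a) = (78.3×10³)(6.9⁴)/(8·91.0³·4) = 7.3601 N/mm
Parallel: k_eq = 30.613 + 7.3601 = 37.973 N/mm
F = k_eq·δ = 37.973·8.5 = 322.77 N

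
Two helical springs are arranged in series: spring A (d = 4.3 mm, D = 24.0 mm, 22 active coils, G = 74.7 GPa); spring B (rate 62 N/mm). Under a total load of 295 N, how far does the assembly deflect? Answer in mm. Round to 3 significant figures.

k_A = Gd⁴/(8D³N_a) = (74.7×10³)(4.3⁴)/(8·24.0³·22) = 10.497 N/mm
Series: 1/k_eq = 1/10.497 + 1/62 = 0.1114; k_eq = 8.9768 N/mm
δ = F/k_eq = 295/8.9768 = 32.862 mm

32.9 mm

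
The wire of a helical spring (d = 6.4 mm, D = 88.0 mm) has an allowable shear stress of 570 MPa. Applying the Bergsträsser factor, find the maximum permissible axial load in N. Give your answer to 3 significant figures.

C = D/d = 88.0/6.4 = 13.7500
K_B = (4C+2)/(4C−3) = 57.000/52.000 = 1.0962
τ_max = K·8FD/(πd³) → F_max = τ_allow·πd³/(8DK)
F_max = 570·π·6.4³/(8·88.0·1.0962) = 4.6942e+05/771.69 = 608.3 N

608 N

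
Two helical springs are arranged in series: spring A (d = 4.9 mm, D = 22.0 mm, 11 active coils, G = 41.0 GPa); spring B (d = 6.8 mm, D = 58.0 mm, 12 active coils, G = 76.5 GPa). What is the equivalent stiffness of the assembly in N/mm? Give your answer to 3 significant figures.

k_A = Gd⁴/(8D³N_a) = (41.0×10³)(4.9⁴)/(8·22.0³·11) = 25.224 N/mm
k_B = Gd⁴/(8D³N_a) = (76.5×10³)(6.8⁴)/(8·58.0³·12) = 8.7326 N/mm
Series: 1/k_eq = 1/25.224 + 1/8.7326 = 0.15416; k_eq = 6.4868 N/mm

6.49 N/mm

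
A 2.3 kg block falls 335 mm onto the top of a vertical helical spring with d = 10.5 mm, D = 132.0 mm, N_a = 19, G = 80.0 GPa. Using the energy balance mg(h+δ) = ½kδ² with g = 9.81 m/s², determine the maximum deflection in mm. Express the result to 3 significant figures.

k = Gd⁴/(8D³N_a) = (80.0×10³)(10.5⁴)/(8·132.0³·19) = 2.7815 N/mm
W = mg = 2.3 × 9.81 = 22.563 N
½kδ² − Wδ − Wh = 0 → δ = (W + √(W² + 2kWh))/k
δ = (22.563 + √(509.09 + 42048.8))/2.7815 = (22.563 + 206.3)/2.7815 = 82.278 mm

82.3 mm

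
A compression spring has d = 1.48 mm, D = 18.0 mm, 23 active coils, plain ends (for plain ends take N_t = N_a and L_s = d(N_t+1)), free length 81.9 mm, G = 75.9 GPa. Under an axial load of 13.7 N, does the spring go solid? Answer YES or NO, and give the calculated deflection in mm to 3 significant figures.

NO, δ = 40.4 mm

k = Gd⁴/(8D³N_a) = (75.9×10³)(1.48⁴)/(8·18.0³·23) = 0.33935 N/mm
N_t = 23; L_s = 1.48·24 = 35.52 mm; δ_solid = L₀ − L_s = 81.9 − 35.52 = 46.38 mm
δ = F/k = 13.7/0.33935 = 40.371 mm
δ < δ_solid → spring does not go solid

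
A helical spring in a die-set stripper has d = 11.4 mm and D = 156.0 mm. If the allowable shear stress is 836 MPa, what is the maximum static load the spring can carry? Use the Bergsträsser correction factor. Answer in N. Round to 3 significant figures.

2840 N

C = D/d = 156.0/11.4 = 13.6842
K_B = (4C+2)/(4C−3) = 56.737/51.737 = 1.0966
τ_max = K·8FD/(πd³) → F_max = τ_allow·πd³/(8DK)
F_max = 836·π·11.4³/(8·156.0·1.0966) = 3.8911e+06/1368.6 = 2843.1 N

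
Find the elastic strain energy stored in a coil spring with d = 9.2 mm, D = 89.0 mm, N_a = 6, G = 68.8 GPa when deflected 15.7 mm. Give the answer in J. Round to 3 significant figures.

1.80 J

k = Gd⁴/(8D³N_a) = (68.8×10³)(9.2⁴)/(8·89.0³·6) = 14.566 N/mm
U = ½kδ² = 0.5 × 14.566 × 15.7² = 1795.1 N·mm = 1.7951 J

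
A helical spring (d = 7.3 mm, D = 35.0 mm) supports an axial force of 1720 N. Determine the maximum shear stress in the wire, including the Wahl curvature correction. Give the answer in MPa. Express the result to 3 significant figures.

Spring index C = D/d = 35.0/7.3 = 4.7945
K_W = (4C−1)/(4C−4) + 0.615/C = 18.178/15.178 + 0.1283 = 1.3259
τ₀ = 8FD/(πd³) = 8·1720·35.0/(π·7.3³) = 481600/1222.1 = 394.07 MPa
τ_max = K·τ₀ = 1.3259 × 394.07 = 522.5 MPa

523 MPa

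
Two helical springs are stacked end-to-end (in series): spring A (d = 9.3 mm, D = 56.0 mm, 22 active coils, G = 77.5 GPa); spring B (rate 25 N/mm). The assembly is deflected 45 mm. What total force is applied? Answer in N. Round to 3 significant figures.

482 N

k_A = Gd⁴/(8D³N_a) = (77.5×10³)(9.3⁴)/(8·56.0³·22) = 18.757 N/mm
Series: 1/k_eq = 1/18.757 + 1/25 = 0.093314; k_eq = 10.716 N/mm
F = k_eq·δ = 10.716·45 = 482.24 N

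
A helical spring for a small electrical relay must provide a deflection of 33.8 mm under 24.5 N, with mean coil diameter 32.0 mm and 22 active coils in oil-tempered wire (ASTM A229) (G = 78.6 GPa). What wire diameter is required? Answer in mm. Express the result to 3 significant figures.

2.70 mm

Required rate k = F/δ = 24.5/33.8 = 0.72485 N/mm
d = (8D³N_a·k / G)^(1/4) = (8·32.0³·22·0.72485 / (78.6×10³))^0.25
  = (53.185)^0.25 = 2.7005 mm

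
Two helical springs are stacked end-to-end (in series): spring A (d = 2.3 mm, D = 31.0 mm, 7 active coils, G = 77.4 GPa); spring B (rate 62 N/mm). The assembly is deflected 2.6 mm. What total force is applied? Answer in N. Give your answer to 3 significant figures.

3.31 N

k_A = Gd⁴/(8D³N_a) = (77.4×10³)(2.3⁴)/(8·31.0³·7) = 1.2983 N/mm
Series: 1/k_eq = 1/1.2983 + 1/62 = 0.78636; k_eq = 1.2717 N/mm
F = k_eq·δ = 1.2717·2.6 = 3.3064 N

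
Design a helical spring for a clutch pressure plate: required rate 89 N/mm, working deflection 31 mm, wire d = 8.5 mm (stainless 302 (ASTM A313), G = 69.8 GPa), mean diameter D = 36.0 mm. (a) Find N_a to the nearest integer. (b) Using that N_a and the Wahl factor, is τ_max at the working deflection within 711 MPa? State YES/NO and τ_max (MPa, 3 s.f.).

N_a = Gd⁴/(8D³k) = (69.8×10³)(8.5⁴)/(8·36.0³·89) = 10.97 → N_a = 11
Actual rate k = Gd⁴/(8D³·11) = 88.744 N/mm
Working load F = kδ = 88.744·31 = 2751.1 N
C = 36.0/8.5 = 4.2353; K_W = (4C−1)/(4C−4)+0.615/C = 1.3770
τ_max = K_W·8FD/(πd³) = 1.3770·410.67 = 565.5 MPa
τ_max ≤ 711 MPa → acceptable

(a) 11 coils; (b) YES, τ_max = 565 MPa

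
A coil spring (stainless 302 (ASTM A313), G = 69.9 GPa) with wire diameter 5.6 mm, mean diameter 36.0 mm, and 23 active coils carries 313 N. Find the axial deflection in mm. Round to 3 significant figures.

39.1 mm

k = Gd⁴/(8D³N_a) = (69.9×10³)(5.6⁴)/(8·36.0³·23) = 8.0076 N/mm
δ = F/k = 313 / 8.0076 = 39.088 mm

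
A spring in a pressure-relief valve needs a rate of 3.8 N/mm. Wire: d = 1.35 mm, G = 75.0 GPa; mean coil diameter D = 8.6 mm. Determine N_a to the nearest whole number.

13

N_a = Gd⁴/(8D³k) = (75.0×10³ × 1.35⁴)/(8 × 8.6³ × 3.8)
    = 249113 / 19336.1 = 12.88 → 13 coils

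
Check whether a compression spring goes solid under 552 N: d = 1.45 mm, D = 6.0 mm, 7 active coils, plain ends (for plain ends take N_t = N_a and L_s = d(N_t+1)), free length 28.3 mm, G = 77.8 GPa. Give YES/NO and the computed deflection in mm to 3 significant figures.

k = Gd⁴/(8D³N_a) = (77.8×10³)(1.45⁴)/(8·6.0³·7) = 28.432 N/mm
N_t = 7; L_s = 1.45·8 = 11.6 mm; δ_solid = L₀ − L_s = 28.3 − 11.6 = 16.7 mm
δ = F/k = 552/28.432 = 19.415 mm
δ ≥ δ_solid → spring goes solid

YES, δ = 19.4 mm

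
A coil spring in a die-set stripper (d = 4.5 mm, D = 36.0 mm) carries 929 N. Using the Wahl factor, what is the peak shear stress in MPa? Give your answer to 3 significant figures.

Spring index C = D/d = 36.0/4.5 = 8.0000
K_W = (4C−1)/(4C−4) + 0.615/C = 31.000/28.000 + 0.0769 = 1.1840
τ₀ = 8FD/(πd³) = 8·929·36.0/(π·4.5³) = 267552/286.28 = 934.59 MPa
τ_max = K·τ₀ = 1.1840 × 934.59 = 1106.6 MPa

1110 MPa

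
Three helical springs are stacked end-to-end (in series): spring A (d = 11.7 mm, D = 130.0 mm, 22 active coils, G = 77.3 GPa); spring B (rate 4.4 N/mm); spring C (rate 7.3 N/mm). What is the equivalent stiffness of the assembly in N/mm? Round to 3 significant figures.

1.58 N/mm

k_A = Gd⁴/(8D³N_a) = (77.3×10³)(11.7⁴)/(8·130.0³·22) = 3.7461 N/mm
Series: 1/k_eq = 1/3.7461 + 1/4.4 + 1/7.3 = 0.6312; k_eq = 1.5843 N/mm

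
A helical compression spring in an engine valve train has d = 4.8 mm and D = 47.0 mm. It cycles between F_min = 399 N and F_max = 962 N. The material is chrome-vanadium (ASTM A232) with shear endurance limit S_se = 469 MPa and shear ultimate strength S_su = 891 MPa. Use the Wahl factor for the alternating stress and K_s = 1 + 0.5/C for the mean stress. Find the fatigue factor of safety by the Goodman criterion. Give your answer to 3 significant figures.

C = D/d = 47.0/4.8 = 9.7917; K_W = (4C−1)/(4C−4)+0.615/C = 1.1481; K_s = 1+0.5/C = 1.0511
F_a = (F_max−F_min)/2 = 281.5 N; F_m = (F_max+F_min)/2 = 680.5 N
τ_a = K_W·8F_aD/(πd³) = 1.1481 × 304.64 = 349.77 MPa
τ_m = K_s·8F_mD/(πd³) = 1.0511 × 736.45 = 774.05 MPa
Goodman: 1/n_f = τ_a/S_se + τ_m/S_su = 349.77/469 + 774.05/891 = 0.74577 + 0.86875 = 1.6145
n_f = 1/1.6145 = 0.6194

0.619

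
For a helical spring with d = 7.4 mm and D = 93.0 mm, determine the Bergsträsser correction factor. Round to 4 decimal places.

1.1058

C = D/d = 93.0/7.4 = 12.5676
K_B = (4C+2)/(4C−3) = 52.270/47.270 = 1.1058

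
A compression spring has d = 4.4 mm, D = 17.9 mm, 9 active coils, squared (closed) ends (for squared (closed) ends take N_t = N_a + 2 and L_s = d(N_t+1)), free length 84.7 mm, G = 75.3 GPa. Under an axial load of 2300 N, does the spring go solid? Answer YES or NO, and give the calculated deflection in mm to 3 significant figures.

k = Gd⁴/(8D³N_a) = (75.3×10³)(4.4⁴)/(8·17.9³·9) = 68.346 N/mm
N_t = 11; L_s = 4.4·12 = 52.8 mm; δ_solid = L₀ − L_s = 84.7 − 52.8 = 31.9 mm
δ = F/k = 2300/68.346 = 33.652 mm
δ ≥ δ_solid → spring goes solid

YES, δ = 33.7 mm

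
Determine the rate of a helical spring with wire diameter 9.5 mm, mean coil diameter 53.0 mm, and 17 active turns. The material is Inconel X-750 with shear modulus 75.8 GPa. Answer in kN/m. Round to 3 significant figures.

30.5 kN/m

k = Gd⁴/(8D³N_a) = (75.8×10³ × 9.5⁴) / (8 × 53.0³ × 17)
  = 6.17396e+08 / 2.02473e+07 = 30.493 N/mm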